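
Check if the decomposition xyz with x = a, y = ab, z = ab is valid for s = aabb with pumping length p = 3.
Violated: xyz = s

The decomposition x = a, y = ab, z = ab for s = aabb with p = 3
violates the constraint: xyz = s

xyz = 'a' + 'ab' + 'ab' = 'aabab' ≠ 'aabb' = s. The decomposition doesn't reconstruct s.

Pumping lemma constraints:
1. xyz = s (decomposition is valid)
2. |xy| ≤ p
3. |y| > 0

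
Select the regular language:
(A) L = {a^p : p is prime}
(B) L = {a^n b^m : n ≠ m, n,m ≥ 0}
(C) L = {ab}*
(C) {ab}*

(C) L = {ab}* is regular.

This can be recognized by a finite automaton (DFA/NFA).
Regular expressions like {ab}* define regular languages.

The other choices are not regular:
- {a^n b^m : n ≠ m, n,m ≥ 0}: After pumping a's, we can make n = m
- {a^p : p is prime}: After pumping, the length becomes composite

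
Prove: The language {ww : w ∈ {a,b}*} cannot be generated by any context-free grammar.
Assume for contradiction that L is context-free, and let p ≥ 1 be the pumping length given by the pumping lemma for CFLs.
Choose s = a^p b^p a^p b^p. Then s ∈ L (take w = a^p b^p) and |s| = 4p ≥ p.
By the CFL pumping lemma, s = uvxyz for some u, v, x, y, z with |vxy| ≤ p, |vy| ≥ 1, and uv^i xy^i z ∈ L for every i ≥ 0.

Write s as four blocks A₁ B₁ A₂ B₂ with A₁ = A₂ = a^p and B₁ = B₂ = b^p. Since |vxy| ≤ p, the window vxy lies inside at most two adjacent blocks. Take i = 0 and let t = uxz, so |t| = 4p − |vy| with 1 ≤ |vy| ≤ p. If |t| is odd, t ∉ L immediately, so assume |vy| is even (hence |vy| ≥ 2) and |t|/2 = 2p − |vy|/2, which satisfies p ≤ |t|/2 ≤ 2p − 1.

Case 1 (vxy inside A₁B₁): t = a^(p−j) b^(p−l) a^p b^p with j + l = |vy|. The second half of t has length < 2p, so it is a suffix of the trailing a^p b^p and ends in b; the first half is a^(p−j) b^(p−l) a^((j+l)/2), which ends in a because (j+l)/2 ≥ 1. The halves differ, so t ∉ L.

Case 2 (vxy inside B₁A₂, straddling the middle): t = a^p b^(p−j) a^(p−l) b^p with j + l = |vy|. If t = ww, then w is a prefix of t of length ≥ p, so w begins with a^p; and w is a suffix of t of length ≥ p, so w ends with b^p. That forces |w| ≥ 2p, contradicting |w| = |t|/2 ≤ 2p − 1. So t ∉ L.

Case 3 (vxy inside A₂B₂): t = a^p b^p a^(p−j) b^(p−l) with j + l = |vy|. The first half of t is a prefix of a^p b^p, so it begins with a; the second half is b^((j+l)/2) a^(p−j) b^(p−l), which begins with b. The halves differ, so t ∉ L.

In every case uv⁰xy⁰z = uxz ∉ L.

This contradicts the CFL pumping lemma, which requires uv^i xy^i z ∈ L for all i ≥ 0.
Hence L = {ww : w ∈ {a,b}*} is not context-free. ∎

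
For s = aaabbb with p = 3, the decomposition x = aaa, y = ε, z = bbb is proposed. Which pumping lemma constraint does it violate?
Violated: |y| > 0

The decomposition x = aaa, y = ε, z = bbb for s = aaabbb with p = 3
violates the constraint: |y| > 0

|y| = 0, but the pumping lemma requires |y| > 0 (y must be non-empty).

Pumping lemma constraints:
1. xyz = s (decomposition is valid)
2. |xy| ≤ p
3. |y| > 0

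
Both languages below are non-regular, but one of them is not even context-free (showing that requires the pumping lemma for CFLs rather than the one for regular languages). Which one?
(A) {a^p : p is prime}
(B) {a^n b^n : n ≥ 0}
(A) {a^p : p is prime}

(A) {a^p : p is prime} requires the CFL pumping lemma.

- {a^n b^n : n ≥ 0} is context-free (but not regular)
  • Can be shown non-regular with the regular pumping lemma
  • After pumping, the number of a's and b's become unequal

- {a^p : p is prime} is NOT context-free
  • Requires the CFL pumping lemma to prove
  • The CFL pumping lemma also fails because prime gaps are unbounded

The CFL pumping lemma is "stronger" in that it can prove non-membership
in the larger class of context-free languages.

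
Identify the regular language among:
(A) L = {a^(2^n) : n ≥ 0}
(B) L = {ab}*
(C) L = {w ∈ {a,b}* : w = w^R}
(B) {ab}*

(B) L = {ab}* is regular.

This can be recognized by a finite automaton (DFA/NFA).
Regular expressions like {ab}* define regular languages.

The other choices are not regular:
- {a^(2^n) : n ≥ 0}: After pumping, length is no longer a power of 2
- {w ∈ {a,b}* : w = w^R}: After pumping, the string is no longer symmetric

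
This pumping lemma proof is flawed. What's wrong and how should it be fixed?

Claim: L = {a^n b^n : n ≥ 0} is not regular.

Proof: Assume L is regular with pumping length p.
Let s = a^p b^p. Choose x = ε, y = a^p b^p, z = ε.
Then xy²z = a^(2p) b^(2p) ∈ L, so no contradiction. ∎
Error: The decomposition violates |xy| ≤ p. With y = a^p b^p, |xy| = |y| = 2p > p. (The proof also miscomputes xy²z, which would be a^p b^p a^p b^p rather than a^(2p) b^(2p), and it wrongly treats one harmless decomposition as settling the matter — the prover does not get to choose the decomposition.)

Correction: The pumping lemma requires |xy| ≤ p, and the argument must handle every decomposition satisfying |xy| ≤ p, |y| ≥ 1. Since s starts with p a's, any such y consists only of a's, say y = a^k with k ≥ 1. Then xy²z = a^(p+k) b^p has unequal numbers of a's and b's, so xy²z ∉ L — the required contradiction.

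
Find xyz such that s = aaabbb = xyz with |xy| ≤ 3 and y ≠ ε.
x = '', y = 'aaa', z = 'bbb'

For s = aaabbb and p = 3, one valid decomposition is:
- x = '' (length 0)
- y = 'aaa' (length 3)
- z = 'bbb' (length 3)

Verification:
- xyz = '' + 'aaa' + 'bbb' = aaabbb ✓
- |xy| = 3 ≤ 3 ✓
- |y| = 3 > 0 ✓

All pumping lemma constraints are satisfied.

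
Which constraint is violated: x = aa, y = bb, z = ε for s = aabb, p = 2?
Violated: |xy| ≤ p

The decomposition x = aa, y = bb, z = ε for s = aabb with p = 2
violates the constraint: |xy| ≤ p

|xy| = |aabb| = 4 > 2 = p. The decomposition puts too many characters in xy.

Pumping lemma constraints:
1. xyz = s (decomposition is valid)
2. |xy| ≤ p
3. |y| > 0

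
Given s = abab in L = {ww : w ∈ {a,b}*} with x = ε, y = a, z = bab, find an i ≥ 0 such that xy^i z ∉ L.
i = 3

xy³z = ε · aaa · bab = aaabab; aaabab has length 6; its halves are aaa and bab, which differ, so it is not in L.
(Other choices also work, e.g. i = 0, 2; only i = 1 is guaranteed to stay in L since xy¹z = s.)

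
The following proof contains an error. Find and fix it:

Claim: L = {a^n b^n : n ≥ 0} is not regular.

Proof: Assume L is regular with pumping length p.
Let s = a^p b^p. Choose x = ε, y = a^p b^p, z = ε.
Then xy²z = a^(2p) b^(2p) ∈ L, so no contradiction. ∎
Error: The decomposition violates |xy| ≤ p. With y = a^p b^p, |xy| = |y| = 2p > p. (The proof also miscomputes xy²z, which would be a^p b^p a^p b^p rather than a^(2p) b^(2p), and it wrongly treats one harmless decomposition as settling the matter — the prover does not get to choose the decomposition.)

Correction: The pumping lemma requires |xy| ≤ p, and the argument must handle every decomposition satisfying |xy| ≤ p, |y| ≥ 1. Since s starts with p a's, any such y consists only of a's, say y = a^k with k ≥ 1. Then xy²z = a^(p+k) b^p has unequal numbers of a's and b's, so xy²z ∉ L — the required contradiction.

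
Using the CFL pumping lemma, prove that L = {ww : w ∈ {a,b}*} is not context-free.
Assume for contradiction that L is context-free, and let p ≥ 1 be the pumping length given by the pumping lemma for CFLs.
Choose s = a^p b^p a^p b^p. Then s ∈ L (take w = a^p b^p) and |s| = 4p ≥ p.
By the CFL pumping lemma, s = uvxyz for some u, v, x, y, z with |vxy| ≤ p, |vy| ≥ 1, and uv^i xy^i z ∈ L for every i ≥ 0.

Write s as four blocks A₁ B₁ A₂ B₂ with A₁ = A₂ = a^p and B₁ = B₂ = b^p. Since |vxy| ≤ p, the window vxy lies inside at most two adjacent blocks. Take i = 0 and let t = uxz, so |t| = 4p − |vy| with 1 ≤ |vy| ≤ p. If |t| is odd, t ∉ L immediately, so assume |vy| is even (hence |vy| ≥ 2) and |t|/2 = 2p − |vy|/2, which satisfies p ≤ |t|/2 ≤ 2p − 1.

Case 1 (vxy inside A₁B₁): t = a^(p−j) b^(p−l) a^p b^p with j + l = |vy|. The second half of t has length < 2p, so it is a suffix of the trailing a^p b^p and ends in b; the first half is a^(p−j) b^(p−l) a^((j+l)/2), which ends in a because (j+l)/2 ≥ 1. The halves differ, so t ∉ L.

Case 2 (vxy inside B₁A₂, straddling the middle): t = a^p b^(p−j) a^(p−l) b^p with j + l = |vy|. If t = ww, then w is a prefix of t of length ≥ p, so w begins with a^p; and w is a suffix of t of length ≥ p, so w ends with b^p. That forces |w| ≥ 2p, contradicting |w| = |t|/2 ≤ 2p − 1. So t ∉ L.

Case 3 (vxy inside A₂B₂): t = a^p b^p a^(p−j) b^(p−l) with j + l = |vy|. The first half of t is a prefix of a^p b^p, so it begins with a; the second half is b^((j+l)/2) a^(p−j) b^(p−l), which begins with b. The halves differ, so t ∉ L.

In every case uv⁰xy⁰z = uxz ∉ L.

This contradicts the CFL pumping lemma, which requires uv^i xy^i z ∈ L for all i ≥ 0.
Hence L = {ww : w ∈ {a,b}*} is not context-free. ∎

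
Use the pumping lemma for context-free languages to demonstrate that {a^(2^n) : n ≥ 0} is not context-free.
Assume for contradiction that L is context-free, and let p ≥ 1 be the pumping length given by the pumping lemma for CFLs.
Choose s = a^(2^p). Then s ∈ L and |s| = 2^p ≥ p.
By the CFL pumping lemma, s = uvxyz for some u, v, x, y, z with |vxy| ≤ p, |vy| ≥ 1, and uv^i xy^i z ∈ L for every i ≥ 0.
All symbols are a's, so only lengths matter: let k = |vy|, with 1 ≤ k ≤ |vxy| ≤ p < 2^p.

Take i = 2: |uv²xy²z| = 2^p + k, and 2^p < 2^p + k < 2^p + 2^p = 2^(p+1).
So the length lies strictly between consecutive powers of two and is not a power of 2; uv²xy²z ∉ L.

This contradicts the CFL pumping lemma, which requires uv^i xy^i z ∈ L for all i ≥ 0.
Hence L = {a^(2^n) : n ≥ 0} is not context-free. ∎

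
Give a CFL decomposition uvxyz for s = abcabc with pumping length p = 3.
u='ab', v='c', x='a', y='b', z='c'

For s = abcabc with pumping length p = 3:

One valid decomposition:
- u = 'ab'
- v = 'c'
- x = 'a'
- y = 'b'
- z = 'c'

Verification:
- uvxyz = 'ab' + 'c' + 'a' + 'b' + 'c' = abcabc ✓
- |vxy| = |'cab'| = 3 ≤ 3 ✓
- |vy| = |'cb'| = 2 > 0 ✓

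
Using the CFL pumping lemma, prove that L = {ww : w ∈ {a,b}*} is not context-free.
Assume for contradiction that L is context-free, and let p ≥ 1 be the pumping length given by the pumping lemma for CFLs.
Choose s = a^p b^p a^p b^p. Then s ∈ L (take w = a^p b^p) and |s| = 4p ≥ p.
By the CFL pumping lemma, s = uvxyz for some u, v, x, y, z with |vxy| ≤ p, |vy| ≥ 1, and uv^i xy^i z ∈ L for every i ≥ 0.

Write s as four blocks A₁ B₁ A₂ B₂ with A₁ = A₂ = a^p and B₁ = B₂ = b^p. Since |vxy| ≤ p, the window vxy lies inside at most two adjacent blocks. Take i = 0 and let t = uxz, so |t| = 4p − |vy| with 1 ≤ |vy| ≤ p. If |t| is odd, t ∉ L immediately, so assume |vy| is even (hence |vy| ≥ 2) and |t|/2 = 2p − |vy|/2, which satisfies p ≤ |t|/2 ≤ 2p − 1.

Case 1 (vxy inside A₁B₁): t = a^(p−j) b^(p−l) a^p b^p with j + l = |vy|. The second half of t has length < 2p, so it is a suffix of the trailing a^p b^p and ends in b; the first half is a^(p−j) b^(p−l) a^((j+l)/2), which ends in a because (j+l)/2 ≥ 1. The halves differ, so t ∉ L.

Case 2 (vxy inside B₁A₂, straddling the middle): t = a^p b^(p−j) a^(p−l) b^p with j + l = |vy|. If t = ww, then w is a prefix of t of length ≥ p, so w begins with a^p; and w is a suffix of t of length ≥ p, so w ends with b^p. That forces |w| ≥ 2p, contradicting |w| = |t|/2 ≤ 2p − 1. So t ∉ L.

Case 3 (vxy inside A₂B₂): t = a^p b^p a^(p−j) b^(p−l) with j + l = |vy|. The first half of t is a prefix of a^p b^p, so it begins with a; the second half is b^((j+l)/2) a^(p−j) b^(p−l), which begins with b. The halves differ, so t ∉ L.

In every case uv⁰xy⁰z = uxz ∉ L.

This contradicts the CFL pumping lemma, which requires uv^i xy^i z ∈ L for all i ≥ 0.
Hence L = {ww : w ∈ {a,b}*} is not context-free. ∎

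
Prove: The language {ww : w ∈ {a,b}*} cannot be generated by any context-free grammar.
Assume for contradiction that L is context-free, and let p ≥ 1 be the pumping length given by the pumping lemma for CFLs.
Choose s = a^p b^p a^p b^p. Then s ∈ L (take w = a^p b^p) and |s| = 4p ≥ p.
By the CFL pumping lemma, s = uvxyz for some u, v, x, y, z with |vxy| ≤ p, |vy| ≥ 1, and uv^i xy^i z ∈ L for every i ≥ 0.

Write s as four blocks A₁ B₁ A₂ B₂ with A₁ = A₂ = a^p and B₁ = B₂ = b^p. Since |vxy| ≤ p, the window vxy lies inside at most two adjacent blocks. Take i = 0 and let t = uxz, so |t| = 4p − |vy| with 1 ≤ |vy| ≤ p. If |t| is odd, t ∉ L immediately, so assume |vy| is even (hence |vy| ≥ 2) and |t|/2 = 2p − |vy|/2, which satisfies p ≤ |t|/2 ≤ 2p − 1.

Case 1 (vxy inside A₁B₁): t = a^(p−j) b^(p−l) a^p b^p with j + l = |vy|. The second half of t has length < 2p, so it is a suffix of the trailing a^p b^p and ends in b; the first half is a^(p−j) b^(p−l) a^((j+l)/2), which ends in a because (j+l)/2 ≥ 1. The halves differ, so t ∉ L.

Case 2 (vxy inside B₁A₂, straddling the middle): t = a^p b^(p−j) a^(p−l) b^p with j + l = |vy|. If t = ww, then w is a prefix of t of length ≥ p, so w begins with a^p; and w is a suffix of t of length ≥ p, so w ends with b^p. That forces |w| ≥ 2p, contradicting |w| = |t|/2 ≤ 2p − 1. So t ∉ L.

Case 3 (vxy inside A₂B₂): t = a^p b^p a^(p−j) b^(p−l) with j + l = |vy|. The first half of t is a prefix of a^p b^p, so it begins with a; the second half is b^((j+l)/2) a^(p−j) b^(p−l), which begins with b. The halves differ, so t ∉ L.

In every case uv⁰xy⁰z = uxz ∉ L.

This contradicts the CFL pumping lemma, which requires uv^i xy^i z ∈ L for all i ≥ 0.
Hence L = {ww : w ∈ {a,b}*} is not context-free. ∎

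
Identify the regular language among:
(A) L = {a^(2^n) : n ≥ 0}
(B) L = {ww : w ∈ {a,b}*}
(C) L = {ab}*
(C) {ab}*

(C) L = {ab}* is regular.

This can be recognized by a finite automaton (DFA/NFA).
Regular expressions like {ab}* define regular languages.

The other choices are not regular:
- {a^(2^n) : n ≥ 0}: After pumping, length is no longer a power of 2
- {ww : w ∈ {a,b}*}: After pumping, the two halves no longer match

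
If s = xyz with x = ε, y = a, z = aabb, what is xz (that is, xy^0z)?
aabb

Given x = '', y = 'a', z = 'aabb' and i = 0:

xy^0z = x + y·y·...·y (0 times) + z
       = '' + 'a'^0 + 'aabb'
       = '' + '' + 'aabb'
       = 'aabb'

The pumped string is 'aabb' with length 4.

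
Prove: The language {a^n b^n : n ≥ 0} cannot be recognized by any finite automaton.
Assume for contradiction that L is regular, and let p ≥ 1 be the pumping length given by the pumping lemma.
Choose s = a^p b^p. Then s ∈ L and |s| = 2p ≥ p.
By the pumping lemma, s = xyz for some x, y, z with |xy| ≤ p, |y| ≥ 1, and xy^i z ∈ L for every i ≥ 0.
Since |xy| ≤ p and the first p symbols of s are all a's, we must have y = a^k for some k with 1 ≤ k ≤ p.

Take i = 0: xy⁰z = a^(p − k) b^p.
This string has p − k a's but p b's, and p − k < p because k ≥ 1. So xy⁰z ∉ L.

This contradicts the pumping lemma, which requires xy^i z ∈ L for all i ≥ 0.
Hence L = {a^n b^n : n ≥ 0} is not regular. ∎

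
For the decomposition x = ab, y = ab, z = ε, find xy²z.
ababab

Given x = 'ab', y = 'ab', z = '' and i = 2:

xy^2z = x + y·y·...·y (2 times) + z
       = 'ab' + 'ab'^2 + ''
       = 'ab' + 'abab' + ''
       = 'ababab'

The pumped string is 'ababab' with length 6.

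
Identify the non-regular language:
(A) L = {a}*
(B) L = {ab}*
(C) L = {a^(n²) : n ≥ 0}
(C) {a^(n²) : n ≥ 0}

(C) L = {a^(n²) : n ≥ 0} is NOT regular.

The pumping lemma can be used to prove this:
After pumping, length is no longer a perfect square

The other languages are regular because they can be recognized by finite automata.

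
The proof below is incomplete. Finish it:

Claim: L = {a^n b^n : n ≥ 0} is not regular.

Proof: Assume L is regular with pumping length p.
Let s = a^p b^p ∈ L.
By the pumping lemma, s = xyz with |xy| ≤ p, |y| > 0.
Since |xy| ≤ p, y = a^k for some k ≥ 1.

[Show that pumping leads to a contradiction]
Consider xy²z = a^(p+k) b^p.

Since k ≥ 1, we have p + k > p.
So xy²z has more a's than b's: (p+k) a's vs p b's.
This means xy²z ∉ L because a^n b^n requires equal counts.

This contradicts the pumping lemma which states xy²z ∈ L.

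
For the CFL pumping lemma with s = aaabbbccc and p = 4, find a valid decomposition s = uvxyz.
u='aa', v='a', x='bb', y='b', z='ccc'

For s = aaabbbccc with pumping length p = 4:

One valid decomposition:
- u = 'aa'
- v = 'a'
- x = 'bb'
- y = 'b'
- z = 'ccc'

Verification:
- uvxyz = 'aa' + 'a' + 'bb' + 'b' + 'ccc' = aaabbbccc ✓
- |vxy| = |'abbb'| = 4 ≤ 4 ✓
- |vy| = |'ab'| = 2 > 0 ✓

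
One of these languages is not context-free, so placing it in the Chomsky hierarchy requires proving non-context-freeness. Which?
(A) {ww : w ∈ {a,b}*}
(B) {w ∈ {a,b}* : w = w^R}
(A) {ww : w ∈ {a,b}*}

(A) {ww : w ∈ {a,b}*} requires the CFL pumping lemma.

- {w ∈ {a,b}* : w = w^R} is context-free (but not regular)
  • Can be shown non-regular with the regular pumping lemma
  • After pumping, the string is no longer symmetric

- {ww : w ∈ {a,b}*} is NOT context-free
  • Requires the CFL pumping lemma to prove
  • Even a PDA cannot compare two arbitrary halves symbol by symbol; CFL pumping on a^p b^p a^p b^p fails

The CFL pumping lemma is "stronger" in that it can prove non-membership
in the larger class of context-free languages.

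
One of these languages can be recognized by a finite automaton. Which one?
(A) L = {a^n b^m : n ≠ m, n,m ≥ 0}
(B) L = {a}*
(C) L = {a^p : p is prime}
(B) {a}*

(B) L = {a}* is regular.

This can be recognized by a finite automaton (DFA/NFA).
Regular expressions like {a}* define regular languages.

The other choices are not regular:
- {a^n b^m : n ≠ m, n,m ≥ 0}: After pumping a's, we can make n = m
- {a^p : p is prime}: After pumping, the length becomes composite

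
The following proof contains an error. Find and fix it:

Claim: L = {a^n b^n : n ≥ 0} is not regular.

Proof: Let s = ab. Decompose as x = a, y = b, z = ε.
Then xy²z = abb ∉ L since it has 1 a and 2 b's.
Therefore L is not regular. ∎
Error: The string s = ab might be shorter than the pumping length p.

Correction: Choose s = a^p b^p to ensure |s| ≥ p. Also, the decomposition is wrong: with |xy| ≤ p, y cannot include b's when s starts with p a's.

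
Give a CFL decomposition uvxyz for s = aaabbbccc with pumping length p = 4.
u='aa', v='a', x='bb', y='b', z='ccc'

For s = aaabbbccc with pumping length p = 4:

One valid decomposition:
- u = 'aa'
- v = 'a'
- x = 'bb'
- y = 'b'
- z = 'ccc'

Verification:
- uvxyz = 'aa' + 'a' + 'bb' + 'b' + 'ccc' = aaabbbccc ✓
- |vxy| = |'abbb'| = 4 ≤ 4 ✓
- |vy| = |'ab'| = 2 > 0 ✓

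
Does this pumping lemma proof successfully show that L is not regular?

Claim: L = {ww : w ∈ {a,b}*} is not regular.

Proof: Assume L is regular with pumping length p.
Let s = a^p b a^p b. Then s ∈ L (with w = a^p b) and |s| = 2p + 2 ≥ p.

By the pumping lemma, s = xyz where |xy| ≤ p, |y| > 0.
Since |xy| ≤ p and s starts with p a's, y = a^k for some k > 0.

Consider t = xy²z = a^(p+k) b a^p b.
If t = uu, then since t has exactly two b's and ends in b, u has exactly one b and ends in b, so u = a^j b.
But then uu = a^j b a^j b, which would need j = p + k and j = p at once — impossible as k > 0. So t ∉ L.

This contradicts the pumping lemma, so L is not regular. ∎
The proof is correct.

This proof is valid because:
1. s = a^p b a^p b is in L and is chosen in terms of p, so |s| ≥ p holds for every p
2. The decomposition analysis is correct: |xy| ≤ p forces y to lie inside the leading a's
3. The contradiction is valid: the argument shows a^(p+k) b a^p b cannot be split into two equal halves
4. The conclusion follows logically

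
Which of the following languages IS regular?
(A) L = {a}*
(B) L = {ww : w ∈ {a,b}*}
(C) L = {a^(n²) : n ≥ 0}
(A) {a}*

(A) L = {a}* is regular.

This can be recognized by a finite automaton (DFA/NFA).
Regular expressions like {a}* define regular languages.

The other choices are not regular:
- {a^(n²) : n ≥ 0}: After pumping, length is no longer a perfect square
- {ww : w ∈ {a,b}*}: After pumping, the two halves no longer match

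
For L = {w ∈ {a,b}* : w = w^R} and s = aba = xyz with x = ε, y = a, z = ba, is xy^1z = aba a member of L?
Yes

xy¹z = ε · a · ba = aba.
aba reversed is aba, the same string, so it is a palindrome and is in L.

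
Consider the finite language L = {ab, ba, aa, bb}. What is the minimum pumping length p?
p = 3

For a finite language L, the pumping lemma holds vacuously if p > max|s| for s ∈ L.

The longest string in L = {ab, ba, aa, bb} has length 2.
If p = 3, then no string s ∈ L has |s| ≥ p, so the condition is vacuously true.

The minimum pumping length is p = 3.

Why no smaller p works: for any p ≤ 2, the longest string s ∈ L has |s| = 2 ≥ p, so it would
have to be pumpable; but pumping up (i = 2, 3, ...) produces ever longer strings, which cannot all lie in the
finite language L. So the pumping property fails for every p ≤ 2.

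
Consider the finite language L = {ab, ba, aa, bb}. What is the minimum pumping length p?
p = 3

For a finite language L, the pumping lemma holds vacuously if p > max|s| for s ∈ L.

The longest string in L = {ab, ba, aa, bb} has length 2.
If p = 3, then no string s ∈ L has |s| ≥ p, so the condition is vacuously true.

The minimum pumping length is p = 3.

Why no smaller p works: for any p ≤ 2, the longest string s ∈ L has |s| = 2 ≥ p, so it would
have to be pumpable; but pumping up (i = 2, 3, ...) produces ever longer strings, which cannot all lie in the
finite language L. So the pumping property fails for every p ≤ 2.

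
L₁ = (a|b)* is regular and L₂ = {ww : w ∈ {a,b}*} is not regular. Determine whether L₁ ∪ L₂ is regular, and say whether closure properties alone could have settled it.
Yes — L₁ ∪ L₂ is regular.

{ww} ⊆ (a|b)*, so L₁ ∪ L₂ = (a|b)*, which is regular.

Note that the bare facts "L₁ regular, L₂ non-regular" do not settle the question by themselves: the closure of regular languages under ∪, ∩, complement and difference applies only when BOTH operands are regular. With a non-regular operand the result can come out regular or non-regular depending on the specific languages, so one has to work out L₁ ∪ L₂ for this particular pair, as above.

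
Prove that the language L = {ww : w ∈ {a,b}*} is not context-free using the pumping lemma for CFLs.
Assume for contradiction that L is context-free, and let p ≥ 1 be the pumping length given by the pumping lemma for CFLs.
Choose s = a^p b^p a^p b^p. Then s ∈ L (take w = a^p b^p) and |s| = 4p ≥ p.
By the CFL pumping lemma, s = uvxyz for some u, v, x, y, z with |vxy| ≤ p, |vy| ≥ 1, and uv^i xy^i z ∈ L for every i ≥ 0.

Write s as four blocks A₁ B₁ A₂ B₂ with A₁ = A₂ = a^p and B₁ = B₂ = b^p. Since |vxy| ≤ p, the window vxy lies inside at most two adjacent blocks. Take i = 0 and let t = uxz, so |t| = 4p − |vy| with 1 ≤ |vy| ≤ p. If |t| is odd, t ∉ L immediately, so assume |vy| is even (hence |vy| ≥ 2) and |t|/2 = 2p − |vy|/2, which satisfies p ≤ |t|/2 ≤ 2p − 1.

Case 1 (vxy inside A₁B₁): t = a^(p−j) b^(p−l) a^p b^p with j + l = |vy|. The second half of t has length < 2p, so it is a suffix of the trailing a^p b^p and ends in b; the first half is a^(p−j) b^(p−l) a^((j+l)/2), which ends in a because (j+l)/2 ≥ 1. The halves differ, so t ∉ L.

Case 2 (vxy inside B₁A₂, straddling the middle): t = a^p b^(p−j) a^(p−l) b^p with j + l = |vy|. If t = ww, then w is a prefix of t of length ≥ p, so w begins with a^p; and w is a suffix of t of length ≥ p, so w ends with b^p. That forces |w| ≥ 2p, contradicting |w| = |t|/2 ≤ 2p − 1. So t ∉ L.

Case 3 (vxy inside A₂B₂): t = a^p b^p a^(p−j) b^(p−l) with j + l = |vy|. The first half of t is a prefix of a^p b^p, so it begins with a; the second half is b^((j+l)/2) a^(p−j) b^(p−l), which begins with b. The halves differ, so t ∉ L.

In every case uv⁰xy⁰z = uxz ∉ L.

This contradicts the CFL pumping lemma, which requires uv^i xy^i z ∈ L for all i ≥ 0.
Hence L = {ww : w ∈ {a,b}*} is not context-free. ∎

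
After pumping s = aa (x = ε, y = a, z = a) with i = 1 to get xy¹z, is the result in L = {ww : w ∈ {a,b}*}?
Yes

xy¹z = ε · a · a = aa.
aa splits into halves a · a, which are equal, so it is in L (w = a).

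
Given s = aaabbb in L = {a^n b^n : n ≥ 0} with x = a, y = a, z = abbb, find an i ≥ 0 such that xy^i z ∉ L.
i = 0

xy⁰z = a · ε · abbb = aabbb; aabbb has 2 a's and 3 b's; 2 ≠ 3, so it is not in L.
(Other choices also work, e.g. i = 2, 3; only i = 1 is guaranteed to stay in L since xy¹z = s.)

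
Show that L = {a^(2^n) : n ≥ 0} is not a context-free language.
Assume for contradiction that L is context-free, and let p ≥ 1 be the pumping length given by the pumping lemma for CFLs.
Choose s = a^(2^p). Then s ∈ L and |s| = 2^p ≥ p.
By the CFL pumping lemma, s = uvxyz for some u, v, x, y, z with |vxy| ≤ p, |vy| ≥ 1, and uv^i xy^i z ∈ L for every i ≥ 0.
All symbols are a's, so only lengths matter: let k = |vy|, with 1 ≤ k ≤ |vxy| ≤ p < 2^p.

Take i = 2: |uv²xy²z| = 2^p + k, and 2^p < 2^p + k < 2^p + 2^p = 2^(p+1).
So the length lies strictly between consecutive powers of two and is not a power of 2; uv²xy²z ∉ L.

This contradicts the CFL pumping lemma, which requires uv^i xy^i z ∈ L for all i ≥ 0.
Hence L = {a^(2^n) : n ≥ 0} is not context-free. ∎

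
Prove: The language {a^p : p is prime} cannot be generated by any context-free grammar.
Assume for contradiction that L is context-free, and let p ≥ 1 be the pumping length given by the pumping lemma for CFLs.
Choose a prime q with q ≥ p and let s = a^q. Then s ∈ L and |s| = q ≥ p.
By the CFL pumping lemma, s = uvxyz for some u, v, x, y, z with |vxy| ≤ p, |vy| ≥ 1, and uv^i xy^i z ∈ L for every i ≥ 0.
All symbols are a's, so only lengths matter: let k = |vy|, with 1 ≤ k ≤ p. Then |uv^i xy^i z| = q + (i − 1)k.

Take i = q + 1: the length is q + qk = q(k + 1).
Both factors satisfy q ≥ 2 and k + 1 ≥ 2, so q(k + 1) is composite and uv^(q+1) xy^(q+1) z ∉ L.

This contradicts the CFL pumping lemma, which requires uv^i xy^i z ∈ L for all i ≥ 0.
Hence L = {a^p : p is prime} is not context-free. ∎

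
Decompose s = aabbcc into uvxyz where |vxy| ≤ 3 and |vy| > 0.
u='aa', v='b', x='b', y='c', z='c'

For s = aabbcc with pumping length p = 3:

One valid decomposition:
- u = 'aa'
- v = 'b'
- x = 'b'
- y = 'c'
- z = 'c'

Verification:
- uvxyz = 'aa' + 'b' + 'b' + 'c' + 'c' = aabbcc ✓
- |vxy| = |'bbc'| = 3 ≤ 3 ✓
- |vy| = |'bc'| = 2 > 0 ✓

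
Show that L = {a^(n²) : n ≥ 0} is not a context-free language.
Assume for contradiction that L is context-free, and let p ≥ 1 be the pumping length given by the pumping lemma for CFLs.
Choose s = a^(p²). Then s ∈ L and |s| = p² ≥ p.
By the CFL pumping lemma, s = uvxyz for some u, v, x, y, z with |vxy| ≤ p, |vy| ≥ 1, and uv^i xy^i z ∈ L for every i ≥ 0.
All symbols are a's, so only lengths matter: let k = |vy|, with 1 ≤ k ≤ |vxy| ≤ p.

Take i = 2: |uv²xy²z| = p² + k, and p² < p² + k ≤ p² + p < (p + 1)².
So the length lies strictly between consecutive squares and is not a perfect square; uv²xy²z ∉ L.

This contradicts the CFL pumping lemma, which requires uv^i xy^i z ∈ L for all i ≥ 0.
Hence L = {a^(n²) : n ≥ 0} is not context-free. ∎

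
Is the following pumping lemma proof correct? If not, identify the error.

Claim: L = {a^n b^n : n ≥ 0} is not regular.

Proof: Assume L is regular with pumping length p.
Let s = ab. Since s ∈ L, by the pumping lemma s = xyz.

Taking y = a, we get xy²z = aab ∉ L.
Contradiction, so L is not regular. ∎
The proof is INCORRECT.

Error: The string s = ab may be shorter than p.
The pumping lemma only applies to strings with |s| ≥ p, and p is not under our control.
We must choose s in terms of p, e.g. s = a^p b^p, to ensure |s| ≥ p.
(The proof also fixes one particular y; a valid argument must handle every decomposition with |xy| ≤ p and |y| ≥ 1 — for s = a^p b^p this forces y = a^k, and then xy²z = a^(p+k) b^p ∉ L.)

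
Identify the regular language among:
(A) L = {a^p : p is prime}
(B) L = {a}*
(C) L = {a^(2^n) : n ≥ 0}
(B) {a}*

(B) L = {a}* is regular.

This can be recognized by a finite automaton (DFA/NFA).
Regular expressions like {a}* define regular languages.

The other choices are not regular:
- {a^(2^n) : n ≥ 0}: After pumping, length is no longer a power of 2
- {a^p : p is prime}: After pumping, the length becomes composite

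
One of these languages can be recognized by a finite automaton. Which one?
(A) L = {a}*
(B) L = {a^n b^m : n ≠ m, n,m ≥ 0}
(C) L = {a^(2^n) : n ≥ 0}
(A) {a}*

(A) L = {a}* is regular.

This can be recognized by a finite automaton (DFA/NFA).
Regular expressions like {a}* define regular languages.

The other choices are not regular:
- {a^n b^m : n ≠ m, n,m ≥ 0}: After pumping a's, we can make n = m
- {a^(2^n) : n ≥ 0}: After pumping, length is no longer a power of 2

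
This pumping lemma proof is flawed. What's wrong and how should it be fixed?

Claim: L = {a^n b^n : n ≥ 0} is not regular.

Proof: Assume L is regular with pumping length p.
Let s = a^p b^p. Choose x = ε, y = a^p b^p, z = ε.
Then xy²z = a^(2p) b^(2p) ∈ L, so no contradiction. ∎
Error: The decomposition violates |xy| ≤ p. With y = a^p b^p, |xy| = |y| = 2p > p. (The proof also miscomputes xy²z, which would be a^p b^p a^p b^p rather than a^(2p) b^(2p), and it wrongly treats one harmless decomposition as settling the matter — the prover does not get to choose the decomposition.)

Correction: The pumping lemma requires |xy| ≤ p, and the argument must handle every decomposition satisfying |xy| ≤ p, |y| ≥ 1. Since s starts with p a's, any such y consists only of a's, say y = a^k with k ≥ 1. Then xy²z = a^(p+k) b^p has unequal numbers of a's and b's, so xy²z ∉ L — the required contradiction.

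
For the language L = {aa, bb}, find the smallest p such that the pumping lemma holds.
p = 3

For a finite language L, the pumping lemma holds vacuously if p > max|s| for s ∈ L.

The longest string in L = {aa, bb} has length 2.
If p = 3, then no string s ∈ L has |s| ≥ p, so the condition is vacuously true.

The minimum pumping length is p = 3.

Why no smaller p works: for any p ≤ 2, the longest string s ∈ L has |s| = 2 ≥ p, so it would
have to be pumpable; but pumping up (i = 2, 3, ...) produces ever longer strings, which cannot all lie in the
finite language L. So the pumping property fails for every p ≤ 2.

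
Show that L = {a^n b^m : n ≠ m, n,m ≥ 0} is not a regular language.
Assume for contradiction that L is regular, and let p ≥ 1 be the pumping length given by the pumping lemma.
Choose s = a^p b^(p + p!). Then s ∈ L because p ≠ p + p! (as p! ≥ 1), and |s| ≥ p.
By the pumping lemma, s = xyz for some x, y, z with |xy| ≤ p, |y| ≥ 1, and xy^i z ∈ L for every i ≥ 0.
Since |xy| ≤ p and the first p symbols of s are all a's, y = a^k for some k with 1 ≤ k ≤ p.
For every i ≥ 0, xy^i z = a^(p + (i − 1)k) b^(p + p!).

Because 1 ≤ k ≤ p, k divides p!. Let t = p!/k (a positive integer) and take i = t + 1.
Then the number of a's is p + tk = p + p!, which equals the number of b's.
So xy^(t+1) z = a^(p + p!) b^(p + p!) has equally many a's and b's and is NOT in L.

This contradicts the pumping lemma, which requires xy^i z ∈ L for all i ≥ 0.
Hence L = {a^n b^m : n ≠ m, n,m ≥ 0} is not regular. ∎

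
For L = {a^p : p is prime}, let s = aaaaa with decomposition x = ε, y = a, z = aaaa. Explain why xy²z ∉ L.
xy²z = aaaaaa ∉ L

Pumping with i = 2 replaces y = a by y² = aa:
- Original: s = xyz = aaaaa; aaaaa has length 5, which is prime, so it is in L
- Pumped: xy²z = ε · aa · aaaa = aaaaaa
- aaaaaa has length 6 = 2 × 3, which is not prime, so it is not in L

The pumping lemma would require xy²z ∈ L, so this decomposition yields a contradiction.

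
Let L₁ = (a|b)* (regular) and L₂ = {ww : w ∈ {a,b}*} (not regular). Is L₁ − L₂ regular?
No — L₁ − L₂ is not regular.

L₁ − L₂ is the complement of {ww} within {a,b}*. If it were regular, its complement {ww} would be regular as well (regular languages are closed under complement) — contradiction. So L₁ − L₂ is not regular.

Note that the bare facts "L₁ regular, L₂ non-regular" do not settle the question by themselves: the closure of regular languages under ∪, ∩, complement and difference applies only when BOTH operands are regular. With a non-regular operand the result can come out regular or non-regular depending on the specific languages, so one has to work out L₁ − L₂ for this particular pair, as above.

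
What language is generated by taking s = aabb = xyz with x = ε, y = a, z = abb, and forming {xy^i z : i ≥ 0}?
{xy^i z : i ≥ 0} = {a^(i+1) b^2 : i ≥ 0} = {abb, aabb, aaabb, ...}

With x = ε, y = a, z = abb: Starting with aabb and pumping the first 'a' (z = abb keeps the second 'a'), we get strings with i+1 a's followed by 2 b's for i = 0, 1, 2, ...; note bb is not produced because z always contributes one a.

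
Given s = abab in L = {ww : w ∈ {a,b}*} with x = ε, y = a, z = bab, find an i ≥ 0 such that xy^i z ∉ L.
i = 0

xy⁰z = ε · ε · bab = bab; bab has odd length 3, so it cannot be written as ww and is not in L.
(Other choices also work, e.g. i = 2, 3; only i = 1 is guaranteed to stay in L since xy¹z = s.)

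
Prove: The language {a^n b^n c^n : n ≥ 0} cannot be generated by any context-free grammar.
Assume for contradiction that L is context-free, and let p ≥ 1 be the pumping length given by the pumping lemma for CFLs.
Choose s = a^p b^p c^p. Then s ∈ L and |s| = 3p ≥ p.
By the CFL pumping lemma, s = uvxyz for some u, v, x, y, z with |vxy| ≤ p, |vy| ≥ 1, and uv^i xy^i z ∈ L for every i ≥ 0.

Because |vxy| ≤ p, the window vxy cannot contain both an a and a c: any substring of s containing both must include the entire block b^p plus at least one a and one c, so it has length ≥ p + 2 > p.
Hence at least one of the letters a, c does not occur in vy at all.

Take i = 0: the string uxz is obtained from s by deleting |vy| ≥ 1 symbols, so |uxz| = 3p − |vy| < 3p.
But the letter (a or c) that does not occur in vy still occurs exactly p times in uxz. Every string of L with exactly p copies of some letter is a^p b^p c^p, of length 3p. Since |uxz| < 3p, uxz ∉ L.

This contradicts the CFL pumping lemma, which requires uv^i xy^i z ∈ L for all i ≥ 0.
Hence L = {a^n b^n c^n : n ≥ 0} is not context-free. ∎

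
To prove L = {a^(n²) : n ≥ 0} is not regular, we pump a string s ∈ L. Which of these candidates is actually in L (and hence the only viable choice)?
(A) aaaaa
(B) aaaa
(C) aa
(B) aaaa

The pumping lemma is applied to a string s that lies in L, so first check membership of each option:
- (A) aaaaa has length 5, strictly between 2² = 4 and 3² = 9, so it is not in L ✗
- (B) aaaa has length 4 = 2², a perfect square, so it is in L ✓
- (C) aa has length 2, strictly between 1² = 1 and 2² = 4, so it is not in L ✗

Only (B) aaaa is in L, so it is the only candidate that could play the role of s.
(In a complete proof one picks s in terms of the pumping length p so that |s| ≥ p is guaranteed; a fixed string like aaaa illustrates the shape of such an s.)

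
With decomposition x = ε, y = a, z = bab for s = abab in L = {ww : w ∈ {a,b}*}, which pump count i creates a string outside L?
i = 3

xy³z = ε · aaa · bab = aaabab; aaabab has length 6; its halves are aaa and bab, which differ, so it is not in L.
(Other choices also work, e.g. i = 0, 2; only i = 1 is guaranteed to stay in L since xy¹z = s.)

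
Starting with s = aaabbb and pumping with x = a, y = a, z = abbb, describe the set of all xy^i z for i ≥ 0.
{xy^i z : i ≥ 0} = {a^(2+i) b^3 : i ≥ 0} = {aabbb, aaabbb, aaaabbb, ...}

With x = a, y = a, z = abbb: Starting with aaabbb and pumping the second 'a', we get strings with 2+i a's followed by 3 b's for i = 0, 1, 2, ...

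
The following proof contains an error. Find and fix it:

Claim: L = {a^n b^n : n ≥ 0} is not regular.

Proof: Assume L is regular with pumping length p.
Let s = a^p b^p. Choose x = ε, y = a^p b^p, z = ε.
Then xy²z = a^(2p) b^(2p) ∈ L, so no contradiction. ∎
Error: The decomposition violates |xy| ≤ p. With y = a^p b^p, |xy| = |y| = 2p > p. (The proof also miscomputes xy²z, which would be a^p b^p a^p b^p rather than a^(2p) b^(2p), and it wrongly treats one harmless decomposition as settling the matter — the prover does not get to choose the decomposition.)

Correction: The pumping lemma requires |xy| ≤ p, and the argument must handle every decomposition satisfying |xy| ≤ p, |y| ≥ 1. Since s starts with p a's, any such y consists only of a's, say y = a^k with k ≥ 1. Then xy²z = a^(p+k) b^p has unequal numbers of a's and b's, so xy²z ∉ L — the required contradiction.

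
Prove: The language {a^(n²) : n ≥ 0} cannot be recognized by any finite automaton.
Assume for contradiction that L is regular, and let p ≥ 1 be the pumping length given by the pumping lemma.
Choose s = a^(p²). Then s ∈ L and |s| = p² ≥ p.
By the pumping lemma, s = xyz for some x, y, z with |xy| ≤ p, |y| ≥ 1, and xy^i z ∈ L for every i ≥ 0.
Here y = a^k for some k with 1 ≤ k ≤ |xy| ≤ p.

Take i = 2: |xy²z| = p² + k.
Now p² < p² + k ≤ p² + p < p² + 2p + 1 = (p + 1)².
So |xy²z| lies strictly between the consecutive squares p² and (p + 1)², hence is not a perfect square, and xy²z ∉ L.

This contradicts the pumping lemma, which requires xy^i z ∈ L for all i ≥ 0.
Hence L = {a^(n²) : n ≥ 0} is not regular. ∎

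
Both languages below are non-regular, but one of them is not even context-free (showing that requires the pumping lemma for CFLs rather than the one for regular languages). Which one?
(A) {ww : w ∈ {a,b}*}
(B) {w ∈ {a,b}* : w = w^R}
(A) {ww : w ∈ {a,b}*}

(A) {ww : w ∈ {a,b}*} requires the CFL pumping lemma.

- {w ∈ {a,b}* : w = w^R} is context-free (but not regular)
  • Can be shown non-regular with the regular pumping lemma
  • After pumping, the string is no longer symmetric

- {ww : w ∈ {a,b}*} is NOT context-free
  • Requires the CFL pumping lemma to prove
  • Cannot verify equality of two arbitrary substrings

The CFL pumping lemma is "stronger" in that it can prove non-membership
in the larger class of context-free languages.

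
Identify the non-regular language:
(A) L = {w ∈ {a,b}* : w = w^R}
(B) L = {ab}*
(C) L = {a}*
(A) {w ∈ {a,b}* : w = w^R}

(A) L = {w ∈ {a,b}* : w = w^R} is NOT regular.

The pumping lemma can be used to prove this:
After pumping, the string is no longer symmetric

The other languages are regular because they can be recognized by finite automata.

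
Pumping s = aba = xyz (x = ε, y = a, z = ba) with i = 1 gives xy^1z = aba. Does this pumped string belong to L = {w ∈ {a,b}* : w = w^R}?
Yes

xy¹z = ε · a · ba = aba.
aba reversed is aba, the same string, so it is a palindrome and is in L.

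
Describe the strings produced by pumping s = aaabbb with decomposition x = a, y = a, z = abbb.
{xy^i z : i ≥ 0} = {a^(2+i) b^3 : i ≥ 0} = {aabbb, aaabbb, aaaabbb, ...}

With x = a, y = a, z = abbb: Starting with aaabbb and pumping the second 'a', we get strings with 2+i a's followed by 3 b's for i = 0, 1, 2, ...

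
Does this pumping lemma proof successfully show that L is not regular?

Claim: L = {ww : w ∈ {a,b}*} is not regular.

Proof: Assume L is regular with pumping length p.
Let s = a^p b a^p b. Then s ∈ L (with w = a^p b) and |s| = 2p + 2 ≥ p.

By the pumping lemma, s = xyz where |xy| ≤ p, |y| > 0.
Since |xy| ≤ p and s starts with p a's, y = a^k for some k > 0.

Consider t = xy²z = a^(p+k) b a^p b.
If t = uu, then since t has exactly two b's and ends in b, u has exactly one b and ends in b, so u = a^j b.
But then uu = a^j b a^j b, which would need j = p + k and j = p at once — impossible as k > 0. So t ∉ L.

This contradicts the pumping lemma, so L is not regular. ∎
The proof is correct.

This proof is valid because:
1. s = a^p b a^p b is in L and is chosen in terms of p, so |s| ≥ p holds for every p
2. The decomposition analysis is correct: |xy| ≤ p forces y to lie inside the leading a's
3. The contradiction is valid: the argument shows a^(p+k) b a^p b cannot be split into two equal halves
4. The conclusion follows logically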